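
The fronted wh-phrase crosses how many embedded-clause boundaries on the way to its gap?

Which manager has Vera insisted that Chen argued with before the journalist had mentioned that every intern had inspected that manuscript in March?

"which manager" is extracted from the PP object of "argued".
Boundaries crossed, outermost first: [that] — 1 in total.

1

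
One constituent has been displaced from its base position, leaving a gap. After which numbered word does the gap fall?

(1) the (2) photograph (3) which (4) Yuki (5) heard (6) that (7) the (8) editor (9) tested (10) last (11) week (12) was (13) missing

9

The displaced element is "the photograph" (word 2).
It is linked across 1 clause boundary (that).
It functions as the direct object of "tested", so the gap sits immediately after word 9 ("tested").
Base order: Yuki heard that the editor tested the photograph last week.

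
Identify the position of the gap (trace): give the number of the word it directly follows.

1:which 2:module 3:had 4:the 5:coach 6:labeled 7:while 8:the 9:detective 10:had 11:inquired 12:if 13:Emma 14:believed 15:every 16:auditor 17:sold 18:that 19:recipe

The displaced element is "which module" (word 2).
It functions as the direct object of "labeled", so the gap sits immediately after word 6 ("labeled").
Base order: The coach had labeled which module while the detective had inquired if Emma believed every auditor sold that recipe.

6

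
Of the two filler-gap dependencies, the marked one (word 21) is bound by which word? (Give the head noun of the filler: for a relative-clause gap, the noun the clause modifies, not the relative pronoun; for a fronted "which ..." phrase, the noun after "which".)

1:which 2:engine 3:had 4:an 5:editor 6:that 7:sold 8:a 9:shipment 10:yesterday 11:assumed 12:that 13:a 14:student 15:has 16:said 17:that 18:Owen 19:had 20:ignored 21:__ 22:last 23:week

2

The marked gap is the direct object of "ignored".
Its filler is the fronted wh-phrase "which engine", at word 2.
(The other dependency links word 5 to a gap after word 6.)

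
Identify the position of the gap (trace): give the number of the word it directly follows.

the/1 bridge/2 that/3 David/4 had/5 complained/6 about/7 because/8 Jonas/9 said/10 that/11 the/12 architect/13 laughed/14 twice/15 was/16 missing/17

The displaced element is "the bridge" (word 2).
It functions as the object of the preposition "about" of "complained", so the gap sits immediately after word 7 ("about").
Base order: David had complained about the bridge because Jonas said that the architect laughed twice.

7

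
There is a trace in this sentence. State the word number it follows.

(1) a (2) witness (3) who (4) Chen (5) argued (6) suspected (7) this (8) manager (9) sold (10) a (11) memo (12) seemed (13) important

5

The displaced element is "a witness" (word 2).
It is linked across 1 clause boundary (Ø).
It functions as the subject of "suspected", so the gap sits immediately after word 5 ("argued").
Base order: Chen argued that a witness suspected this manager sold a memo.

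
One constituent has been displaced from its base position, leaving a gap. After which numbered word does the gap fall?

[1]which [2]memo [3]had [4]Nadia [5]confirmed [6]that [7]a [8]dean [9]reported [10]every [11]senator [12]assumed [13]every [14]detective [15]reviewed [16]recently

The displaced element is "which memo" (word 2).
It is linked across 3 clause boundaries (that → Ø → Ø).
It functions as the direct object of "reviewed", so the gap sits immediately after word 15 ("reviewed").
Base order: Nadia had confirmed that a dean reported every senator assumed every detective reviewed which memo recently.

15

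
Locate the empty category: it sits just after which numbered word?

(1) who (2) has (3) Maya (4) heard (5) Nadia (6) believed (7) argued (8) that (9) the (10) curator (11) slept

The displaced element is "who" (word 1).
It is linked across 2 clause boundaries (Ø → Ø).
It functions as the subject of "argued", so the gap sits immediately after word 6 ("believed").
Base order: Maya has heard Nadia believed that who argued that the curator slept.

6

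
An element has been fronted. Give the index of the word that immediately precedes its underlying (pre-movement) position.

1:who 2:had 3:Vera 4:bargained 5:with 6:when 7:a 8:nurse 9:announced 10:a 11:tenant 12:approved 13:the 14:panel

5

The displaced element is "who" (word 1).
It functions as the object of the preposition "with" of "bargained", so the gap sits immediately after word 5 ("with").
Base order: Vera had bargained with who when a nurse announced a tenant approved the panel.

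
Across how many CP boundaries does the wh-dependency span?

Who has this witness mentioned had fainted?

"who" is extracted from the subject of "fainted".
Boundaries crossed, outermost first: [Ø] — 1 in total.

1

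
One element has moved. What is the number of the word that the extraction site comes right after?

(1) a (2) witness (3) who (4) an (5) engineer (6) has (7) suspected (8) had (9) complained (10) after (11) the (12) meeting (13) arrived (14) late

7

The displaced element is "a witness" (word 2).
It is linked across 1 clause boundary (Ø).
It functions as the subject of "complained", so the gap sits immediately after word 7 ("suspected").
Base order: An engineer has suspected a witness had complained after the meeting.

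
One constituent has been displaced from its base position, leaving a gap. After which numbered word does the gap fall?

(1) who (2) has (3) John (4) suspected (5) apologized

4

The displaced element is "who" (word 1).
It is linked across 1 clause boundary (Ø).
It functions as the subject of "apologized", so the gap sits immediately after word 4 ("suspected").
Base order: John has suspected that who apologized.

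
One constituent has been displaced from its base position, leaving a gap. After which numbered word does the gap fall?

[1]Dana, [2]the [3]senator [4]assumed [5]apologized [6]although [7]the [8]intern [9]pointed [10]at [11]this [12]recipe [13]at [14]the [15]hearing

The displaced element is "Dana" (word 1).
It is linked across 1 clause boundary (Ø).
It functions as the subject of "apologized", so the gap sits immediately after word 4 ("assumed").
Base order: The senator assumed Dana apologized although the intern pointed at this recipe at the hearing.

4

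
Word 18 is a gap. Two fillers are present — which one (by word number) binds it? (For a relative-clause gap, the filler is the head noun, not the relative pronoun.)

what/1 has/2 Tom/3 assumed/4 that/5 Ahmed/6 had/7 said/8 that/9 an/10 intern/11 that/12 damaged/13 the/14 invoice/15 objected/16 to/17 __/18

1

The marked gap is the object of the preposition "to" of "objected".
Its filler is the fronted wh-phrase "what", at word 1.
(The other dependency links word 11 to a gap after word 12.)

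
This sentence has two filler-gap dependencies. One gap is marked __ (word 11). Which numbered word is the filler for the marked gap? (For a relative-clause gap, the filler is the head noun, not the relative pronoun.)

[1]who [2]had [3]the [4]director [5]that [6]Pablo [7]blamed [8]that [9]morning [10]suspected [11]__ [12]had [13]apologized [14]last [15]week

The marked gap is the subject of "apologized".
Its filler is the fronted wh-phrase "who", at word 1.
(The other dependency links word 4 to a gap after word 7.)

1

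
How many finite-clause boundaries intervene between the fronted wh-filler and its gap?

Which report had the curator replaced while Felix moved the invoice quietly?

0

"which report" originates inside the matrix clause — no clause boundary is crossed.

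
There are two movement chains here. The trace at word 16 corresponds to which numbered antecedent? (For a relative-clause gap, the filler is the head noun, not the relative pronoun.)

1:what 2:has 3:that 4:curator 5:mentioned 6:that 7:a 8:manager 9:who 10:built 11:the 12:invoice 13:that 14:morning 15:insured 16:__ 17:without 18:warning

1

The marked gap is the direct object of "insured".
Its filler is the fronted wh-phrase "what", at word 1.
(The other dependency links word 8 to a gap after word 9.)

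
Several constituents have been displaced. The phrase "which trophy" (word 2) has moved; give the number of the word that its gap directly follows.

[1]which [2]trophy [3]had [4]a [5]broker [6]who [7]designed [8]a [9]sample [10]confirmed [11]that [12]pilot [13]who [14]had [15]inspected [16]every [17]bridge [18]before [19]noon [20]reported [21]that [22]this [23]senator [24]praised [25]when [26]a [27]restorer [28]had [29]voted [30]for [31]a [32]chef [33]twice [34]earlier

The displaced element is "which trophy" (word 2).
It is linked across 2 clause boundaries (Ø → that).
It functions as the direct object of "praised", so the gap sits immediately after word 24 ("praised").
Base order: A broker who designed a sample had confirmed that pilot who had inspected every bridge before noon reported that this senator praised which trophy when a restorer had voted for a chef twice earlier.

24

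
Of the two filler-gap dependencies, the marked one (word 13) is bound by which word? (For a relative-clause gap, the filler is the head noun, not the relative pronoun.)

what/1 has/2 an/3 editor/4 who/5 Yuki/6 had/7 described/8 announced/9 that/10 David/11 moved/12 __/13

1

The marked gap is the direct object of "moved".
Its filler is the fronted wh-phrase "what", at word 1.
(The other dependency links word 4 to a gap after word 8.)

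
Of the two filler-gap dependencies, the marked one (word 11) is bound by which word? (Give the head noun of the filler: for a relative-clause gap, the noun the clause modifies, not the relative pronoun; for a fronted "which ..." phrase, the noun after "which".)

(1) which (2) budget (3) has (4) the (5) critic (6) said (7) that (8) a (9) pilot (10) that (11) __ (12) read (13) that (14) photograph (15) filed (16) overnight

9

The marked gap is inside the relative clause, the subject of "read".
Its filler is the head noun "pilot" (via "that"), at word 9.
(The other dependency links word 2 to a gap after word 15.)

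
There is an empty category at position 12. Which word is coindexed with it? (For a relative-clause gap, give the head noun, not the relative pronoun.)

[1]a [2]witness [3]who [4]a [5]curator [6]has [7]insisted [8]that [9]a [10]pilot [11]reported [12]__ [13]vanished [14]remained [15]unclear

2

The gap at 12 is the subject of "vanished", inside a relative clause.
The relative pronoun is "who" (word 3); it is bound by the head noun immediately before it.
Its filler is the head noun "witness", at word 2.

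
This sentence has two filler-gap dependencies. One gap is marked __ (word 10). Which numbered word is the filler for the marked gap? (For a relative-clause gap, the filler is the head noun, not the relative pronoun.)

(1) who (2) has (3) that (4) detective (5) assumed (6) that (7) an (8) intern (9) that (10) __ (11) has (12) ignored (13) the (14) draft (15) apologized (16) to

The marked gap is inside the relative clause, the subject of "ignored".
Its filler is the head noun "intern" (via "that"), at word 8.
(The other dependency links word 1 to a gap after word 16.)

8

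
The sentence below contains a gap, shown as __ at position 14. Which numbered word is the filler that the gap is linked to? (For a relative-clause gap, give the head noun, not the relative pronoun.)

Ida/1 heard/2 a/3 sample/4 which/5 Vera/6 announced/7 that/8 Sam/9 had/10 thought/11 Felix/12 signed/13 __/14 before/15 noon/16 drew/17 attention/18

4

The gap at 14 is the object of "signed", inside a relative clause.
The relative pronoun is "which" (word 5); it is bound by the head noun immediately before it.
Its filler is the head noun "sample", at word 4.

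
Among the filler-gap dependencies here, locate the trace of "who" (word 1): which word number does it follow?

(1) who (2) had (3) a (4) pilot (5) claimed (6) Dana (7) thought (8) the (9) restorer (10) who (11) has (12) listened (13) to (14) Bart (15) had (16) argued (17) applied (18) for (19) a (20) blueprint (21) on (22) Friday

The displaced element is "who" (word 1).
It is linked across 3 clause boundaries (Ø → Ø → Ø).
It functions as the subject of "applied", so the gap sits immediately after word 16 ("argued").
Base order: A pilot had claimed Dana thought the restorer who has listened to Bart had argued that who applied for a blueprint on Friday.

16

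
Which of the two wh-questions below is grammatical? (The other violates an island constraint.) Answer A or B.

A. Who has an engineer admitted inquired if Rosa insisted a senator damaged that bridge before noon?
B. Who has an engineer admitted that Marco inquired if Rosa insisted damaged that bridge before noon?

In B, the wh-phrase is extracted from inside a wh-island (introduced by "if"), which blocks movement.
In A, the extraction path crosses only that-complement boundaries, which are transparent.
So A is grammatical.

A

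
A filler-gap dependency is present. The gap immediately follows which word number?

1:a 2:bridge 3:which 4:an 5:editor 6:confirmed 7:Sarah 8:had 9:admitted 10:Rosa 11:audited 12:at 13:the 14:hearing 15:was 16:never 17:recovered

The displaced element is "a bridge" (word 2).
It is linked across 2 clause boundaries (Ø → Ø).
It functions as the direct object of "audited", so the gap sits immediately after word 11 ("audited").
Base order: An editor confirmed Sarah had admitted Rosa audited a bridge at the hearing.

11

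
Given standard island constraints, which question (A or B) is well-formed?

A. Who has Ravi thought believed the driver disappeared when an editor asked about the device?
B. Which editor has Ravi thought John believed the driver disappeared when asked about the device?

A

In B, the wh-phrase is extracted from inside an adjunct island (introduced by "when"), which blocks movement.
In A, the extraction path crosses only that-complement boundaries, which are transparent.
So A is grammatical.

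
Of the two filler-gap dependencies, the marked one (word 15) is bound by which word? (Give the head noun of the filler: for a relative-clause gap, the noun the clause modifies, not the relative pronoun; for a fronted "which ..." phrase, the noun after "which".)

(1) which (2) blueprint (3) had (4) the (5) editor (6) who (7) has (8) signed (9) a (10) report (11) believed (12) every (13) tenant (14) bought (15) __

The marked gap is the direct object of "bought".
Its filler is the fronted wh-phrase "which blueprint", at word 2.
(The other dependency links word 5 to a gap after word 6.)

2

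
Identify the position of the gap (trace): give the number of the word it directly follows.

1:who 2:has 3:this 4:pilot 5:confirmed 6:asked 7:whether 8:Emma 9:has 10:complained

The displaced element is "who" (word 1).
It is linked across 1 clause boundary (Ø).
It functions as the subject of "asked", so the gap sits immediately after word 5 ("confirmed").
Base order: This pilot has confirmed who asked whether Emma has complained.

5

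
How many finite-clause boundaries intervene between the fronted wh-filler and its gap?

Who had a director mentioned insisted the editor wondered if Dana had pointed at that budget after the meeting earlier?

1

"who" is extracted from the subject of "insisted".
Boundaries crossed, outermost first: [Ø] — 1 in total.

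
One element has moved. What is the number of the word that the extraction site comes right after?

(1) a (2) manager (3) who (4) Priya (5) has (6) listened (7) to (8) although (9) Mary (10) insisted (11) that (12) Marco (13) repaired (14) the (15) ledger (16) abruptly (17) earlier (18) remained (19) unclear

The displaced element is "a manager" (word 2).
It functions as the object of the preposition "to" of "listened", so the gap sits immediately after word 7 ("to").
Base order: Priya has listened to a manager although Mary insisted that Marco repaired the ledger abruptly earlier.

7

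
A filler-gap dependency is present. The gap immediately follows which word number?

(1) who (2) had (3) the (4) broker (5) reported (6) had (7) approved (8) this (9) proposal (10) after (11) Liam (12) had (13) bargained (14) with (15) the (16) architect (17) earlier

The displaced element is "who" (word 1).
It is linked across 1 clause boundary (Ø).
It functions as the subject of "approved", so the gap sits immediately after word 5 ("reported").
Base order: The broker had reported that who had approved this proposal after Liam had bargained with the architect earlier.

5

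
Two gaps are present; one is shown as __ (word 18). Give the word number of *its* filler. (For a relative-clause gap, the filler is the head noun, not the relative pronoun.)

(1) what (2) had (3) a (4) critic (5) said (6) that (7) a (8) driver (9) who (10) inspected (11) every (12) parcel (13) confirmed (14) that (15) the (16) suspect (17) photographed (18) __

1

The marked gap is the direct object of "photographed".
Its filler is the fronted wh-phrase "what", at word 1.
(The other dependency links word 8 to a gap after word 9.)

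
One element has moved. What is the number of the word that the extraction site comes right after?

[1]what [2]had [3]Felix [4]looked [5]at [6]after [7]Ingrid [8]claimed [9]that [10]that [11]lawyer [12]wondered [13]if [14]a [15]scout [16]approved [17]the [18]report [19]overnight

The displaced element is "what" (word 1).
It functions as the object of the preposition "at" of "looked", so the gap sits immediately after word 5 ("at").
Base order: Felix had looked at what after Ingrid claimed that that lawyer wondered if a scout approved the report overnight.

5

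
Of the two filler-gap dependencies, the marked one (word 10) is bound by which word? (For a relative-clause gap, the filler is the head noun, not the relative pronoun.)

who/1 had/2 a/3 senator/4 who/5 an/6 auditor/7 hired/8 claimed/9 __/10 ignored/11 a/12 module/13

The marked gap is the subject of "ignored".
Its filler is the fronted wh-phrase "who", at word 1.
(The other dependency links word 4 to a gap after word 8.)

1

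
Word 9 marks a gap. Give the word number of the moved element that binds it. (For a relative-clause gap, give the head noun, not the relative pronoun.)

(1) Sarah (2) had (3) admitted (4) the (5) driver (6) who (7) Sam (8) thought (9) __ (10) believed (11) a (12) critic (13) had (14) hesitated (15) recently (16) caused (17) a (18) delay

5

The gap at 9 is the subject of "believed", inside a relative clause.
The relative pronoun is "who" (word 6); it is bound by the head noun immediately before it.
Its filler is the head noun "driver", at word 5.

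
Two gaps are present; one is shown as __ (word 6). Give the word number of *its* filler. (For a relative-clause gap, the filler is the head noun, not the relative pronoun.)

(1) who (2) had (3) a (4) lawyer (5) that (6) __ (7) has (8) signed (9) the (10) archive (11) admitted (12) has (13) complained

4

The marked gap is inside the relative clause, the subject of "signed".
Its filler is the head noun "lawyer" (via "that"), at word 4.
(The other dependency links word 1 to a gap after word 11.)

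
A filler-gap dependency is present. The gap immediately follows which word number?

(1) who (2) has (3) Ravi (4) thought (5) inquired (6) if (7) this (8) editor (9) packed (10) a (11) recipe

The displaced element is "who" (word 1).
It is linked across 1 clause boundary (Ø).
It functions as the subject of "inquired", so the gap sits immediately after word 4 ("thought").
Base order: Ravi has thought that who inquired if this editor packed a recipe.

4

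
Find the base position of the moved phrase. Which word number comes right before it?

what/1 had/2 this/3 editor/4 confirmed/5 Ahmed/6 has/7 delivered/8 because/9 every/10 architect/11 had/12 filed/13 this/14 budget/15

The displaced element is "what" (word 1).
It is linked across 1 clause boundary (Ø).
It functions as the direct object of "delivered", so the gap sits immediately after word 8 ("delivered").
Base order: This editor had confirmed Ahmed has delivered what because every architect had filed this budget.

8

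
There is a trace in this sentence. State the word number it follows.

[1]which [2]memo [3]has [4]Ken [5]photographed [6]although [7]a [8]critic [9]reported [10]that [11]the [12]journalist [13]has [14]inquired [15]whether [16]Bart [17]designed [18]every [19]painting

5

The displaced element is "which memo" (word 2).
It functions as the direct object of "photographed", so the gap sits immediately after word 5 ("photographed").
Base order: Ken has photographed which memo although a critic reported that the journalist has inquired whether Bart designed every painting.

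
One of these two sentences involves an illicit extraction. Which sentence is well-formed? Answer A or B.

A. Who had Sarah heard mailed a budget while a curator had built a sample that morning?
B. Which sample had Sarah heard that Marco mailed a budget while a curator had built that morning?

In B, the wh-phrase is extracted from inside an adjunct island (introduced by "while"), which blocks movement.
In A, the extraction path crosses only that-complement boundaries, which are transparent.
So A is grammatical.

A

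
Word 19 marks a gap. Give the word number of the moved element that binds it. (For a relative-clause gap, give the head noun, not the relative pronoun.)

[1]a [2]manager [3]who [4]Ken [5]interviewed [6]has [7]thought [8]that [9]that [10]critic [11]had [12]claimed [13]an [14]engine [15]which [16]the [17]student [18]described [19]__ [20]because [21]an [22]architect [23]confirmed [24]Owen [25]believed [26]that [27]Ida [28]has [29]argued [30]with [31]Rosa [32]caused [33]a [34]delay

14

The gap at 19 is the object of "described", inside a relative clause.
The relative pronoun is "which" (word 15); it is bound by the head noun immediately before it.
Its filler is the head noun "engine", at word 14.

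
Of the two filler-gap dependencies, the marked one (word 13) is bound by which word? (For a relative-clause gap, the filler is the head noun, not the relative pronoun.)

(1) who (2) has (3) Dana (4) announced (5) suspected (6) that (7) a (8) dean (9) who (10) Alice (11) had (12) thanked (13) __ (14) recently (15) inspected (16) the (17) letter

8

The marked gap is inside the relative clause, the direct object of "thanked".
Its filler is the head noun "dean" (via "who"), at word 8.
(The other dependency links word 1 to a gap after word 4.)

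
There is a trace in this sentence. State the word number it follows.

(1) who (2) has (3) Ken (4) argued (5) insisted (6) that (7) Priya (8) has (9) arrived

4

The displaced element is "who" (word 1).
It is linked across 1 clause boundary (Ø).
It functions as the subject of "insisted", so the gap sits immediately after word 4 ("argued").
Base order: Ken has argued that who insisted that Priya has arrived.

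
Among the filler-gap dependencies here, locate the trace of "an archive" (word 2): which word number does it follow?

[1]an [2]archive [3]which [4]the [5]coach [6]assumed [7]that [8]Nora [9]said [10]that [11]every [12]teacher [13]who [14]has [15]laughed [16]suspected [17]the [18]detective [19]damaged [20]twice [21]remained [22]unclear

19

The displaced element is "an archive" (word 2).
It is linked across 3 clause boundaries (that → that → Ø).
It functions as the direct object of "damaged", so the gap sits immediately after word 19 ("damaged").
Base order: The coach assumed that Nora said that every teacher who has laughed suspected the detective damaged an archive twice.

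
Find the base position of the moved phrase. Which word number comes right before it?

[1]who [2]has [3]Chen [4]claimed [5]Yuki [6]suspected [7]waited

The displaced element is "who" (word 1).
It is linked across 2 clause boundaries (Ø → Ø).
It functions as the subject of "waited", so the gap sits immediately after word 6 ("suspected").
Base order: Chen has claimed Yuki suspected that who waited.

6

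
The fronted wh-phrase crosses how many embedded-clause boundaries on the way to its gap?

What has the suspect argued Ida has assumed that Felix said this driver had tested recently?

3

"what" is extracted from the object of "tested".
Boundaries crossed, outermost first: [Ø], [that], [Ø] — 3 in total.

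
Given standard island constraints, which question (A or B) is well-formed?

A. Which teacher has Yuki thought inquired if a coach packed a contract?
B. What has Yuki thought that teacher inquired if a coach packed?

In B, the wh-phrase is extracted from inside a wh-island (introduced by "if"), which blocks movement.
In A, the extraction path crosses only that-complement boundaries, which are transparent.
So A is grammatical.

A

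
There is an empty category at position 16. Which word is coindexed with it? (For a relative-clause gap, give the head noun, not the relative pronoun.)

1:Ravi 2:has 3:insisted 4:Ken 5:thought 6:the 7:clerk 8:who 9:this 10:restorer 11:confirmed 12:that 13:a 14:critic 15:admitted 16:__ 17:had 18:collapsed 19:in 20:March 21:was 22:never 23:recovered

7

The gap at 16 is the subject of "collapsed", inside a relative clause.
The relative pronoun is "who" (word 8); it is bound by the head noun immediately before it.
Its filler is the head noun "clerk", at word 7.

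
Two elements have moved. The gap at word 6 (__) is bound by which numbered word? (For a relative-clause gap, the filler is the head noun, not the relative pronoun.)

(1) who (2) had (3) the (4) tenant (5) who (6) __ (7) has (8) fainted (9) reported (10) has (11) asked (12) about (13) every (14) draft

The marked gap is inside the relative clause, the subject of "fainted".
Its filler is the head noun "tenant" (via "who"), at word 4.
(The other dependency links word 1 to a gap after word 9.)

4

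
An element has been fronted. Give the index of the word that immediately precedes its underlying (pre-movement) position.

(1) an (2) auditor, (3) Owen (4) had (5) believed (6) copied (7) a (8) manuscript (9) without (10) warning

5

The displaced element is "an auditor" (word 2).
It is linked across 1 clause boundary (Ø).
It functions as the subject of "copied", so the gap sits immediately after word 5 ("believed").
Base order: Owen had believed an auditor copied a manuscript without warning.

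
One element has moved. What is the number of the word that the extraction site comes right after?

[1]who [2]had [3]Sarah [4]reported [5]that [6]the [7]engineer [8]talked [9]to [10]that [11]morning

9

The displaced element is "who" (word 1).
It is linked across 1 clause boundary (that).
It functions as the object of the preposition "to" of "talked", so the gap sits immediately after word 9 ("to").
Base order: Sarah had reported that the engineer talked to who that morning.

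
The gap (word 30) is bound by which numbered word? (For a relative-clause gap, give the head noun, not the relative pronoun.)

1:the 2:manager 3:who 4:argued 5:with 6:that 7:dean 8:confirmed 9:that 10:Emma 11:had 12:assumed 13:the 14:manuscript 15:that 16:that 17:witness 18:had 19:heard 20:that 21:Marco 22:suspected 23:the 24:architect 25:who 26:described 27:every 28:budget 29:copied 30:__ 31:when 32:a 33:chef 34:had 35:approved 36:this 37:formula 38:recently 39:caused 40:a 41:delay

14

The gap at 30 is the object of "copied", inside a relative clause.
The relative pronoun is "that" (word 15); it is bound by the head noun immediately before it.
Its filler is the head noun "manuscript", at word 14.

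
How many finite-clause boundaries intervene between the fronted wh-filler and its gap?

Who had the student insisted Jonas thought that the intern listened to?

"who" is extracted from the PP object of "listened".
Boundaries crossed, outermost first: [Ø], [that] — 2 in total.

2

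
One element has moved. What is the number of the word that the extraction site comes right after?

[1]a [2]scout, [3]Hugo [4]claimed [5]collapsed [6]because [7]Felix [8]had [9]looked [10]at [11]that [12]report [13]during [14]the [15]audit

4

The displaced element is "a scout" (word 2).
It is linked across 1 clause boundary (Ø).
It functions as the subject of "collapsed", so the gap sits immediately after word 4 ("claimed").
Base order: Hugo claimed that a scout collapsed because Felix had looked at that report during the audit.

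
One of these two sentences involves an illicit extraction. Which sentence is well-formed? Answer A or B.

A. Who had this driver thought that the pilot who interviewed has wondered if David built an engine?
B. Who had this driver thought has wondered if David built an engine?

B

In A, the wh-phrase is extracted from inside a complex-NP island (relative clause) (introduced by "who"), which blocks movement.
In B, the extraction path crosses only that-complement boundaries, which are transparent.
So B is grammatical.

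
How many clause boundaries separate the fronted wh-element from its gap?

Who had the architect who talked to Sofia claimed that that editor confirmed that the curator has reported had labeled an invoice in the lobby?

3

"who" is extracted from the subject of "labeled".
Boundaries crossed, outermost first: [that], [that], [Ø] — 3 in total.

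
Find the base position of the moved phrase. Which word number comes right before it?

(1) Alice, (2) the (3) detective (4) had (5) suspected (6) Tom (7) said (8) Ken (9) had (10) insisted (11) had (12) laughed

10

The displaced element is "Alice" (word 1).
It is linked across 3 clause boundaries (Ø → Ø → Ø).
It functions as the subject of "laughed", so the gap sits immediately after word 10 ("insisted").
Base order: The detective had suspected Tom said Ken had insisted Alice had laughed.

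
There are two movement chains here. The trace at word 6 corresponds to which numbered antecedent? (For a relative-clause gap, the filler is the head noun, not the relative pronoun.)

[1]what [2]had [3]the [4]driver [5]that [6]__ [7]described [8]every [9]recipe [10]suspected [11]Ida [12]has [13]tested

The marked gap is inside the relative clause, the subject of "described".
Its filler is the head noun "driver" (via "that"), at word 4.
(The other dependency links word 1 to a gap after word 13.)

4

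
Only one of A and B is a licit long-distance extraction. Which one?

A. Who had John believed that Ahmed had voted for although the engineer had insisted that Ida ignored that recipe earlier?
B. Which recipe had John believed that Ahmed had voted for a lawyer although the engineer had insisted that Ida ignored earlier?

In B, the wh-phrase is extracted from inside an adjunct island (introduced by "although"), which blocks movement.
In A, the extraction path crosses only that-complement boundaries, which are transparent.
So A is grammatical.

A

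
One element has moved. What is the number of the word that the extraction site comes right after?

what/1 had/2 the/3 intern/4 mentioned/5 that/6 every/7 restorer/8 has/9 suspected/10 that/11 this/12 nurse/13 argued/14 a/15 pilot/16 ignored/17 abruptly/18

17

The displaced element is "what" (word 1).
It is linked across 3 clause boundaries (that → that → Ø).
It functions as the direct object of "ignored", so the gap sits immediately after word 17 ("ignored").
Base order: The intern had mentioned that every restorer has suspected that this nurse argued a pilot ignored what abruptly.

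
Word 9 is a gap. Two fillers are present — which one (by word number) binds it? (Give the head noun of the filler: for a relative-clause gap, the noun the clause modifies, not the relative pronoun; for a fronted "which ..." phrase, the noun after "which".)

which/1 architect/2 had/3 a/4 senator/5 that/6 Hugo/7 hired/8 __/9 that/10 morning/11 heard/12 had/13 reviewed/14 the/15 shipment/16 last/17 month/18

The marked gap is inside the relative clause, the direct object of "hired".
Its filler is the head noun "senator" (via "that"), at word 5.
(The other dependency links word 2 to a gap after word 12.)

5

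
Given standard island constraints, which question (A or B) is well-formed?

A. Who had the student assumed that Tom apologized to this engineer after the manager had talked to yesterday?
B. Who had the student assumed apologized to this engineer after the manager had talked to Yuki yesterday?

B

In A, the wh-phrase is extracted from inside an adjunct island (introduced by "after"), which blocks movement.
In B, the extraction path crosses only that-complement boundaries, which are transparent.
So B is grammatical.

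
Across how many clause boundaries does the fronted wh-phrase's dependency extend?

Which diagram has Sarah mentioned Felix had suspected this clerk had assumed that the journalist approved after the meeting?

"which diagram" is extracted from the object of "approved".
Boundaries crossed, outermost first: [Ø], [Ø], [that] — 3 in total.

3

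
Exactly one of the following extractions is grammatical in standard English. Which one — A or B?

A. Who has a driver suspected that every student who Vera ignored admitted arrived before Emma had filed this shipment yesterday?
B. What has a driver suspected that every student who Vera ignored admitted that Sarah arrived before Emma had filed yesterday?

A

In B, the wh-phrase is extracted from inside an adjunct island (introduced by "before"), which blocks movement.
In A, the extraction path crosses only that-complement boundaries, which are transparent.
So A is grammatical.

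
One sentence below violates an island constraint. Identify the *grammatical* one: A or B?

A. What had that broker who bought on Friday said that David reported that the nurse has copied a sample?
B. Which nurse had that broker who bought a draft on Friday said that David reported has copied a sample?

In A, the wh-phrase is extracted from inside a complex-NP island (relative clause) (introduced by "who"), which blocks movement.
In B, the extraction path crosses only that-complement boundaries, which are transparent.
So B is grammatical.

B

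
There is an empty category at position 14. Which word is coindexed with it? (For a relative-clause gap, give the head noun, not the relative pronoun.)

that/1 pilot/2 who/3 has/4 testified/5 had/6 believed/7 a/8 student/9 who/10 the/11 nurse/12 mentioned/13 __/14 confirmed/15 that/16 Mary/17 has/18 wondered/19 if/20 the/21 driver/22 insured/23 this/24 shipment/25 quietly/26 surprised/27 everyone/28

9

The gap at 14 is the subject of "confirmed", inside a relative clause.
The relative pronoun is "who" (word 10); it is bound by the head noun immediately before it.
Its filler is the head noun "student", at word 9.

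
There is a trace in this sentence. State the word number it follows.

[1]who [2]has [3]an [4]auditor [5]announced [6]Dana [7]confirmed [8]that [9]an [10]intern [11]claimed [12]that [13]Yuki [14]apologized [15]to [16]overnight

15

The displaced element is "who" (word 1).
It is linked across 3 clause boundaries (Ø → that → that).
It functions as the object of the preposition "to" of "apologized", so the gap sits immediately after word 15 ("to").
Base order: An auditor has announced Dana confirmed that an intern claimed that Yuki apologized to who overnight.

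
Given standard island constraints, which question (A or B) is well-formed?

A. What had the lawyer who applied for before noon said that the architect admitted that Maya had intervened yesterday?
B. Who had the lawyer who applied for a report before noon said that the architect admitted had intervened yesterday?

B

In A, the wh-phrase is extracted from inside a complex-NP island (relative clause) (introduced by "who"), which blocks movement.
In B, the extraction path crosses only that-complement boundaries, which are transparent.
So B is grammatical.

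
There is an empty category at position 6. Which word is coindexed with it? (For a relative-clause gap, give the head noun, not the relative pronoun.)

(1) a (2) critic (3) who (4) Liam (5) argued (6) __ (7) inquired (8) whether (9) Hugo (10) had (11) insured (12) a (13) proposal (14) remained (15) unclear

The gap at 6 is the subject of "inquired", inside a relative clause.
The relative pronoun is "who" (word 3); it is bound by the head noun immediately before it.
Its filler is the head noun "critic", at word 2.

2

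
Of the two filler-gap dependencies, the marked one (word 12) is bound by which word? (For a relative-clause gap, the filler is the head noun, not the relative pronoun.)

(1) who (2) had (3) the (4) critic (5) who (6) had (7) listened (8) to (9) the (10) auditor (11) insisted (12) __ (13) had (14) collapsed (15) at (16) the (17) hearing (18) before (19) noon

The marked gap is the subject of "collapsed".
Its filler is the fronted wh-phrase "who", at word 1.
(The other dependency links word 4 to a gap after word 5.)

1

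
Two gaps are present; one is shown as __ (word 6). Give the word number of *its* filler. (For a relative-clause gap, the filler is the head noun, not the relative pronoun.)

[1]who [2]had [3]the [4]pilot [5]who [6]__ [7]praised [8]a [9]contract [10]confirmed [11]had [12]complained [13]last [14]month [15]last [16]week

The marked gap is inside the relative clause, the subject of "praised".
Its filler is the head noun "pilot" (via "who"), at word 4.
(The other dependency links word 1 to a gap after word 10.)

4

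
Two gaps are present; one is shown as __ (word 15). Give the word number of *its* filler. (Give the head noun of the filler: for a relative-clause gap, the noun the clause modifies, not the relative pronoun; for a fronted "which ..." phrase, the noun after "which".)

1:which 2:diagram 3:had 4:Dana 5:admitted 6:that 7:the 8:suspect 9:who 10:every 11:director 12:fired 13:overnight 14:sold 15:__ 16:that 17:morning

2

The marked gap is the direct object of "sold".
Its filler is the fronted wh-phrase "which diagram", at word 2.
(The other dependency links word 8 to a gap after word 12.)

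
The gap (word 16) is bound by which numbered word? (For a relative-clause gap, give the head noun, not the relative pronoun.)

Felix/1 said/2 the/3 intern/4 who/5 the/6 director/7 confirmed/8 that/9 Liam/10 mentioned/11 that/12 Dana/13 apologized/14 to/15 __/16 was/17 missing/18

The gap at 16 is the prepositional object of "apologized", inside a relative clause.
The relative pronoun is "who" (word 5); it is bound by the head noun immediately before it.
Its filler is the head noun "intern", at word 4.

4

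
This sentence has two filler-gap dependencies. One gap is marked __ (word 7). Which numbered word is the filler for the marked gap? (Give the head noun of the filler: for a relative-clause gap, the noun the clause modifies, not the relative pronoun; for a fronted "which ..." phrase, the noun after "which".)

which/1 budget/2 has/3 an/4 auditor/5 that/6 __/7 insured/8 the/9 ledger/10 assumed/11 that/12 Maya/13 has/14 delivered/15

5

The marked gap is inside the relative clause, the subject of "insured".
Its filler is the head noun "auditor" (via "that"), at word 5.
(The other dependency links word 2 to a gap after word 15.)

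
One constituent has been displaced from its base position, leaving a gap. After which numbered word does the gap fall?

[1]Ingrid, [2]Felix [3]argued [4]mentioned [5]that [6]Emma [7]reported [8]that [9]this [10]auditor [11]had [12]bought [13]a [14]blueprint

The displaced element is "Ingrid" (word 1).
It is linked across 1 clause boundary (Ø).
It functions as the subject of "mentioned", so the gap sits immediately after word 3 ("argued").
Base order: Felix argued that Ingrid mentioned that Emma reported that this auditor had bought a blueprint.

3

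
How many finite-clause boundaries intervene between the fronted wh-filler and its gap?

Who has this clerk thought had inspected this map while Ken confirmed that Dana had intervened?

"who" is extracted from the subject of "inspected".
Boundaries crossed, outermost first: [Ø] — 1 in total.

1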